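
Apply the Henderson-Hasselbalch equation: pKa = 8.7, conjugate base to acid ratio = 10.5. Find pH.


pH = pKa + log10([A-]/[HA])
pH = 8.7 + log10(10.5)
pH = 9.7212

9.7212


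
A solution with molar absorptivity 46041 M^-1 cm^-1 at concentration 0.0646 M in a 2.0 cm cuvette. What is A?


A = epsilon * c * l
A = 46041 * 0.0646 * 2.0
A = 5948.4972

5948.4972


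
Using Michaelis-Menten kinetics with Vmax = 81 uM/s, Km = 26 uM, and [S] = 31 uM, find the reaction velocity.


v = Vmax * [S] / (Km + [S])
v = 81 * 31 / (26 + 31)
v = 44.0526 uM/s

44.0526 uM/s


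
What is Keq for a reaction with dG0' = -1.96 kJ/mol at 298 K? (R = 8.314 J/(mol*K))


Keq = exp(-dG0 * 1000 / (R * T))
Keq = exp(-(-1.96) * 1000 / (8.314 * 298))
Keq = 2.2058

2.2058


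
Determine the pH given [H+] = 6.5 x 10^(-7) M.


pH = -log10([H+])
pH = -log10(6.5 x 10^(-7))
pH = 6.1871

6.1871


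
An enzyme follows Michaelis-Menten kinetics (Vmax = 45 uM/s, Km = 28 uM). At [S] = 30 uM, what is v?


v = Vmax * [S] / (Km + [S])
v = 45 * 30 / (28 + 30)
v = 23.2759 uM/s

23.2759 uM/s


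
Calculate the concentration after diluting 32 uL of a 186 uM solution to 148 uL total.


C2 = C1 * V1 / V2
C2 = 186 * 32 / 148
C2 = 40.2162 uM

40.2162 uM


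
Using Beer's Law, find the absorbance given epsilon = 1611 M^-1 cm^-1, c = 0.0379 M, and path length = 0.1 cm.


A = epsilon * c * l
A = 1611 * 0.0379 * 0.1
A = 6.1057

6.1057


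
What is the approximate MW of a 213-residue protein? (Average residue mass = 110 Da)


MW = n_residues * 110 Da
MW = 213 * 110
MW = 23430 Da

23430 Da


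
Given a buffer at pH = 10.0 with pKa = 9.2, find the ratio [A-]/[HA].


[A-]/[HA] = 10^(pH - pKa)
= 10^(10.0 - 9.2)
= 6.3096

6.3096


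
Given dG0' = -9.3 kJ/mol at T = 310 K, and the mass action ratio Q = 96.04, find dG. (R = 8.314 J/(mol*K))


dG = dG0' + RT * ln(Q) / 1000
dG = -9.3 + 8.314 * 310 * ln(96.04) / 1000
dG = 2.465 kJ/mol

2.465 kJ/mol


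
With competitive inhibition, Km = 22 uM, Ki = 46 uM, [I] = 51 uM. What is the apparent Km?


Km_app = Km * (1 + [I]/Ki)
Km_app = 22 * (1 + 51/46)
Km_app = 46.3913 uM

46.3913 uM


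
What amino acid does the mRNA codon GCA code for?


Standard genetic code lookup.
Codon GCA -> Ala

Ala


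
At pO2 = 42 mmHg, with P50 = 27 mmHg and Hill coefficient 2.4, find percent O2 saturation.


Y = pO2^n / (P50^n + pO2^n)
Y = 42^2.4 / (27^2.4 + 42^2.4)
Y = 74.28%

74.28%


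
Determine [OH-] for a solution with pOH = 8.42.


[OH-] = 10^(-pOH)
[OH-] = 10^(-8.42)
[OH-] = 3.802e-09 M

3.802e-09 M


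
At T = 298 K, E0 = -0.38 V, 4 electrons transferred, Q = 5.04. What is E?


E = E0 - (RT/nF) * ln(Q)
E = -0.38 - (8.314 * 298 / (4 * 96485)) * ln(5.04)
E = -0.3904 V

-0.3904 V


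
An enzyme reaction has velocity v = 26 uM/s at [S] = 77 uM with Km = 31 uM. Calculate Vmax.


Vmax = v * (Km + [S]) / [S]
Vmax = 26 * (31 + 77) / 77
Vmax = 36.4675 uM/s

36.4675 uM/s


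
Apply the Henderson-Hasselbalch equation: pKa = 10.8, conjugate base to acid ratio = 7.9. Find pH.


pH = pKa + log10([A-]/[HA])
pH = 10.8 + log10(7.9)
pH = 11.6976

11.6976


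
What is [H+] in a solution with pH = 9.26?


[H+] = 10^(-pH)
[H+] = 10^(-9.26)
[H+] = 5.495e-10 M

5.495e-10 M


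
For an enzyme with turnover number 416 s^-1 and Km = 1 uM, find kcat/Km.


Catalytic efficiency = kcat / Km
= 416 / 1
= 416.0 uM^-1*s^-1

416.0 uM^-1*s^-1


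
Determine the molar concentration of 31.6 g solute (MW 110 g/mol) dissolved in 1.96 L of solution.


C = (mass / MW) / volume
C = (31.6 / 110) / 1.96
C = 0.1466 M

0.1466 M


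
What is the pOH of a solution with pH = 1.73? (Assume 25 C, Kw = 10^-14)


pOH = 14 - pH
pOH = 14 - 1.73
pOH = 12.27

12.27


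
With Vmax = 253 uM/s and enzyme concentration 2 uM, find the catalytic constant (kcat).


kcat = Vmax / [E]t
kcat = 253 / 2
kcat = 126.5 s^-1

126.5 s^-1


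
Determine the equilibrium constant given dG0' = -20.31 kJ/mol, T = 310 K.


Keq = exp(-dG0 * 1000 / (R * T))
Keq = exp(-(-20.31) * 1000 / (8.314 * 310))
Keq = 2644.4479

2644.4479


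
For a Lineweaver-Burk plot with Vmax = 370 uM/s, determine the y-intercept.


y-intercept = 1/Vmax
= 1/370
= 0.0027 s/uM

0.0027 s/uM


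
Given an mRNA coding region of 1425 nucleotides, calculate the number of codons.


codons = nucleotides / 3
codons = 1425 / 3 = 475

475


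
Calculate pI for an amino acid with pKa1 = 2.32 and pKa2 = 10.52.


pI = (pKa1 + pKa2) / 2
pI = (2.32 + 10.52) / 2
pI = 6.42

6.42


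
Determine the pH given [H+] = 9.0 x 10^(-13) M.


pH = -log10([H+])
pH = -log10(9.0 x 10^(-13))
pH = 12.0458

12.0458


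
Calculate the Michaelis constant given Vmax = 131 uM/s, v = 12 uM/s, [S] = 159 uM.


Km = [S] * (Vmax - v) / v
Km = 159 * (131 - 12) / 12
Km = 1576.75 uM

1576.75 uM


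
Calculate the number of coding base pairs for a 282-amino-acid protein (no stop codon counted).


Each amino acid = 1 codon = 3 bp
bp = 282 * 3 = 846 bp

846 bp


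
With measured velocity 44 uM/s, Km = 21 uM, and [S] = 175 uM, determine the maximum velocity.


Vmax = v * (Km + [S]) / [S]
Vmax = 44 * (21 + 175) / 175
Vmax = 49.28 uM/s

49.28 uM/s


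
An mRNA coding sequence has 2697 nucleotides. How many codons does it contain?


codons = nucleotides / 3
codons = 2697 / 3 = 899

899


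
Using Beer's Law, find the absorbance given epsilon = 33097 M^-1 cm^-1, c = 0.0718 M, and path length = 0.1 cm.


A = epsilon * c * l
A = 33097 * 0.0718 * 0.1
A = 237.6365

237.6365


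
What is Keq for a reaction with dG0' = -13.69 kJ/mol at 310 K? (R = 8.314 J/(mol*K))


Keq = exp(-dG0 * 1000 / (R * T))
Keq = exp(-(-13.69) * 1000 / (8.314 * 310))
Keq = 202.69

202.69


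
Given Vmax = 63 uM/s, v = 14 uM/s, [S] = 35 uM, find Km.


Km = [S] * (Vmax - v) / v
Km = 35 * (63 - 14) / 14
Km = 122.5 uM

122.5 uM


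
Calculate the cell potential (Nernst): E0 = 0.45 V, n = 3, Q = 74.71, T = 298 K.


E = E0 - (RT/nF) * ln(Q)
E = 0.45 - (8.314 * 298 / (3 * 96485)) * ln(74.71)
E = 0.4131 V

0.4131 V


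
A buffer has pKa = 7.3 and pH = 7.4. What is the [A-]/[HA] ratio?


[A-]/[HA] = 10^(pH - pKa)
= 10^(7.4 - 7.3)
= 1.2589

1.2589


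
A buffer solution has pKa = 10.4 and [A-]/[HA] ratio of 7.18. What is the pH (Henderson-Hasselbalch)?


pH = pKa + log10([A-]/[HA])
pH = 10.4 + log10(7.18)
pH = 11.2561

11.2561


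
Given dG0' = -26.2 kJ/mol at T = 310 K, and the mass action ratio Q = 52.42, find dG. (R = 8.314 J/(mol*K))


dG = dG0' + RT * ln(Q) / 1000
dG = -26.2 + 8.314 * 310 * ln(52.42) / 1000
dG = -15.9956 kJ/mol

-15.9956 kJ/mol


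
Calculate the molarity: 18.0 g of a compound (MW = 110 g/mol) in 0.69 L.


C = (mass / MW) / volume
C = (18.0 / 110) / 0.69
C = 0.2372 M

0.2372 M


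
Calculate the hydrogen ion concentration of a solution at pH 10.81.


[H+] = 10^(-pH)
[H+] = 10^(-10.81)
[H+] = 1.549e-11 M

1.549e-11 M


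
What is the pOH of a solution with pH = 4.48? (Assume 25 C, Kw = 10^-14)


pOH = 14 - pH
pOH = 14 - 4.48
pOH = 9.52

9.52


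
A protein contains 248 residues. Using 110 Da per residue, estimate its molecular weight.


MW = n_residues * 110 Da
MW = 248 * 110
MW = 27280 Da

27280 Da


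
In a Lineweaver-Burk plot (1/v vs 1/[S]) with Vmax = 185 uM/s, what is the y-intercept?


y-intercept = 1/Vmax
= 1/185
= 0.0054 s/uM

0.0054 s/uM


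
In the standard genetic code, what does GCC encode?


Standard genetic code lookup.
Codon GCC -> Ala

Ala


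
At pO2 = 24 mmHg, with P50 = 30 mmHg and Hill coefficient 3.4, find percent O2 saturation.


Y = pO2^n / (P50^n + pO2^n)
Y = 24^3.4 / (30^3.4 + 24^3.4)
Y = 31.89%

31.89%


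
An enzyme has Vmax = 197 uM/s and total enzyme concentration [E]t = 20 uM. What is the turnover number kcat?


kcat = Vmax / [E]t
kcat = 197 / 20
kcat = 9.85 s^-1

9.85 s^-1


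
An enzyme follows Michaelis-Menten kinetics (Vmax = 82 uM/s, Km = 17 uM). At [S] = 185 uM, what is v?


v = Vmax * [S] / (Km + [S])
v = 82 * 185 / (17 + 185)
v = 75.099 uM/s

75.099 uM/s


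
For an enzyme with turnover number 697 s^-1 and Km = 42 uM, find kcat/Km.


Catalytic efficiency = kcat / Km
= 697 / 42
= 16.5952 uM^-1*s^-1

16.5952 uM^-1*s^-1


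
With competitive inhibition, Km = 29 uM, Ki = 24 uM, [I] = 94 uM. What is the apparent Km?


Km_app = Km * (1 + [I]/Ki)
Km_app = 29 * (1 + 94/24)
Km_app = 142.5833 uM

142.5833 uM


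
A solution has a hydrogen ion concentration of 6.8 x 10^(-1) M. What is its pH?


pH = -log10([H+])
pH = -log10(6.8 x 10^(-1))
pH = 0.1675

0.1675


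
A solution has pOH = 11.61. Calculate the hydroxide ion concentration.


[OH-] = 10^(-pOH)
[OH-] = 10^(-11.61)
[OH-] = 2.455e-12 M

2.455e-12 M


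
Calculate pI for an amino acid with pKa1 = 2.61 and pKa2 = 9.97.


pI = (pKa1 + pKa2) / 2
pI = (2.61 + 9.97) / 2
pI = 6.29

6.29


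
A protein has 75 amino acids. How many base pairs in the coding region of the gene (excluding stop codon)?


Each amino acid = 1 codon = 3 bp
bp = 75 * 3 = 225 bp

225 bp


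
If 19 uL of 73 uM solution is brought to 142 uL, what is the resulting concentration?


C2 = C1 * V1 / V2
C2 = 73 * 19 / 142
C2 = 9.7676 uM

9.7676 uM


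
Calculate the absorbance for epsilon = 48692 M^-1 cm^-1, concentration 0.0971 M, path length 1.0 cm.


A = epsilon * c * l
A = 48692 * 0.0971 * 1.0
A = 4727.9932

4727.9932


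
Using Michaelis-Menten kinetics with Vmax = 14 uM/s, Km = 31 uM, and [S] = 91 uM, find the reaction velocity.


v = Vmax * [S] / (Km + [S])
v = 14 * 91 / (31 + 91)
v = 10.4426 uM/s

10.4426 uM/s


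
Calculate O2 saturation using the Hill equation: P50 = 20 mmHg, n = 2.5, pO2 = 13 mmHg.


Y = pO2^n / (P50^n + pO2^n)
Y = 13^2.5 / (20^2.5 + 13^2.5)
Y = 25.41%

25.41%


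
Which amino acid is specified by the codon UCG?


Standard genetic code lookup.
Codon UCG -> Ser

Ser


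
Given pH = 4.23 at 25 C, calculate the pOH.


pOH = 14 - pH
pOH = 14 - 4.23
pOH = 9.77

9.77


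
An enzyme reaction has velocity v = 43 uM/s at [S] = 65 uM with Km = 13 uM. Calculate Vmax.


Vmax = v * (Km + [S]) / [S]
Vmax = 43 * (13 + 65) / 65
Vmax = 51.6 uM/s

51.6 uM/s


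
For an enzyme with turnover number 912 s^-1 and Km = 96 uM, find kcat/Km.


Catalytic efficiency = kcat / Km
= 912 / 96
= 9.5 uM^-1*s^-1

9.5 uM^-1*s^-1


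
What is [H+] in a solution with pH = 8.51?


[H+] = 10^(-pH)
[H+] = 10^(-8.51)
[H+] = 3.090e-09 M

3.090e-09 M


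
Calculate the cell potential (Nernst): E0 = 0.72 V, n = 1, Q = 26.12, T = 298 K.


E = E0 - (RT/nF) * ln(Q)
E = 0.72 - (8.314 * 298 / (1 * 96485)) * ln(26.12)
E = 0.6362 V

0.6362 V


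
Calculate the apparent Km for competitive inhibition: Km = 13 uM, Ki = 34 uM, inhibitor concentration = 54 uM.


Km_app = Km * (1 + [I]/Ki)
Km_app = 13 * (1 + 54/34)
Km_app = 33.6471 uM

33.6471 uM


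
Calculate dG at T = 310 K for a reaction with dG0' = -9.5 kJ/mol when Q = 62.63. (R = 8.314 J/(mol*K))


dG = dG0' + RT * ln(Q) / 1000
dG = -9.5 + 8.314 * 310 * ln(62.63) / 1000
dG = 1.1631 kJ/mol

1.1631 kJ/mol


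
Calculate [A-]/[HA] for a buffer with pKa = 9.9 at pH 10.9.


[A-]/[HA] = 10^(pH - pKa)
= 10^(10.9 - 9.9)
= 10.0

10.0


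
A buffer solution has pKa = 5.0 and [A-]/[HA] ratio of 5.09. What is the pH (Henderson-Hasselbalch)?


pH = pKa + log10([A-]/[HA])
pH = 5.0 + log10(5.09)
pH = 5.7067

5.7067


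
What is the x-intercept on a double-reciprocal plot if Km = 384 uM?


x-intercept = -1/Km
= -1/384
= -0.0026 1/uM

-0.0026 1/uM


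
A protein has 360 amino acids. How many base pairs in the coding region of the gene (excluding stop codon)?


Each amino acid = 1 codon = 3 bp
bp = 360 * 3 = 1080 bp

1080 bp


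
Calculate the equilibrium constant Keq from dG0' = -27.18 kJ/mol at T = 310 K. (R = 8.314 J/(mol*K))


Keq = exp(-dG0 * 1000 / (R * T))
Keq = exp(-(-27.18) * 1000 / (8.314 * 310))
Keq = 38015.7748

38015.7748


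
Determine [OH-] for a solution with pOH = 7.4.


[OH-] = 10^(-pOH)
[OH-] = 10^(-7.4)
[OH-] = 3.981e-08 M

3.981e-08 M


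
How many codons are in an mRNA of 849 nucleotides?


codons = nucleotides / 3
codons = 849 / 3 = 283

283


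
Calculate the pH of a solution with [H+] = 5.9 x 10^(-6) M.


pH = -log10([H+])
pH = -log10(5.9 x 10^(-6))
pH = 5.2291

5.2291


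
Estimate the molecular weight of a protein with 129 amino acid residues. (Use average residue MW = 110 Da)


MW = n_residues * 110 Da
MW = 129 * 110
MW = 14190 Da

14190 Da


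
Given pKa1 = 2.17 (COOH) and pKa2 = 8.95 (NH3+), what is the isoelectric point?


pI = (pKa1 + pKa2) / 2
pI = (2.17 + 8.95) / 2
pI = 5.56

5.56


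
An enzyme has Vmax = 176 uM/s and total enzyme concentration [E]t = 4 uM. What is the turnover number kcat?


kcat = Vmax / [E]t
kcat = 176 / 4
kcat = 44.0 s^-1

44.0 s^-1


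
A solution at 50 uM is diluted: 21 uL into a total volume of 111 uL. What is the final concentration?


C2 = C1 * V1 / V2
C2 = 50 * 21 / 111
C2 = 9.4595 uM

9.4595 uM


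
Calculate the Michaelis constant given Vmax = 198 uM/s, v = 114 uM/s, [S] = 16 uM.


Km = [S] * (Vmax - v) / v
Km = 16 * (198 - 114) / 114
Km = 11.7895 uM

11.7895 uM


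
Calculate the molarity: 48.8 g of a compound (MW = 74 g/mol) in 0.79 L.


C = (mass / MW) / volume
C = (48.8 / 74) / 0.79
C = 0.8348 M

0.8348 M


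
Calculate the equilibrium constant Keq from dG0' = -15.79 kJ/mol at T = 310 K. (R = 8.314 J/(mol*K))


Keq = exp(-dG0 * 1000 / (R * T))
Keq = exp(-(-15.79) * 1000 / (8.314 * 310))
Keq = 457.8179

457.8179


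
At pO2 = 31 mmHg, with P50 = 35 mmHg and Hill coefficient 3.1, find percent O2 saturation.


Y = pO2^n / (P50^n + pO2^n)
Y = 31^3.1 / (35^3.1 + 31^3.1)
Y = 40.7%

40.7%


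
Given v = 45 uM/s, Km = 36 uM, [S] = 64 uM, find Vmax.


Vmax = v * (Km + [S]) / [S]
Vmax = 45 * (36 + 64) / 64
Vmax = 70.3125 uM/s

70.3125 uM/s


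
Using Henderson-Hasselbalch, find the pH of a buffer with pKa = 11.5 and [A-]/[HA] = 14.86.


pH = pKa + log10([A-]/[HA])
pH = 11.5 + log10(14.86)
pH = 12.672

12.672


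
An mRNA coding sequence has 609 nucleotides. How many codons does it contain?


codons = nucleotides / 3
codons = 609 / 3 = 203

203


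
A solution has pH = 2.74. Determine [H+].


[H+] = 10^(-pH)
[H+] = 10^(-2.74)
[H+] = 0.0018 M

0.0018 M


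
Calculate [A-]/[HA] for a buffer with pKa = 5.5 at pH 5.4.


[A-]/[HA] = 10^(pH - pKa)
= 10^(5.4 - 5.5)
= 0.7943

0.7943


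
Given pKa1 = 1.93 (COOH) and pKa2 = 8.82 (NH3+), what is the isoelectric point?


pI = (pKa1 + pKa2) / 2
pI = (1.93 + 8.82) / 2
pI = 5.375

5.375


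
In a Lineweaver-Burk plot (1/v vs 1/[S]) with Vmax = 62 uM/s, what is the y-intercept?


y-intercept = 1/Vmax
= 1/62
= 0.0161 s/uM

0.0161 s/uM


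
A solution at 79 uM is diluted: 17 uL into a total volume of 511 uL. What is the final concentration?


C2 = C1 * V1 / V2
C2 = 79 * 17 / 511
C2 = 2.6282 uM

2.6282 uM


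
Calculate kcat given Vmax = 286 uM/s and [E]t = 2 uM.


kcat = Vmax / [E]t
kcat = 286 / 2
kcat = 143.0 s^-1

143.0 s^-1


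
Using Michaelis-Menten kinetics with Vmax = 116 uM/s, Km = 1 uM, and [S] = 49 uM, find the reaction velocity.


v = Vmax * [S] / (Km + [S])
v = 116 * 49 / (1 + 49)
v = 113.68 uM/s

113.68 uM/s


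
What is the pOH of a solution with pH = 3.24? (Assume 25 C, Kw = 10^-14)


pOH = 14 - pH
pOH = 14 - 3.24
pOH = 10.76

10.76


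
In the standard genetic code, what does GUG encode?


Standard genetic code lookup.
Codon GUG -> Val

Val


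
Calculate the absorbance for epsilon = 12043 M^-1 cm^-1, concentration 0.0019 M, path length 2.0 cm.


A = epsilon * c * l
A = 12043 * 0.0019 * 2.0
A = 45.7634

45.7634


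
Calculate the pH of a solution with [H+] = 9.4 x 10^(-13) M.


pH = -log10([H+])
pH = -log10(9.4 x 10^(-13))
pH = 12.0269

12.0269


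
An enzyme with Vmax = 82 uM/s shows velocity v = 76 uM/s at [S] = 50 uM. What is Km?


Km = [S] * (Vmax - v) / v
Km = 50 * (82 - 76) / 76
Km = 3.9474 uM

3.9474 uM


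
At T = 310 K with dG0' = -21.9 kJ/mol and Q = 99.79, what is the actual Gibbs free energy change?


dG = dG0' + RT * ln(Q) / 1000
dG = -21.9 + 8.314 * 310 * ln(99.79) / 1000
dG = -10.0363 kJ/mol

-10.0363 kJ/mol


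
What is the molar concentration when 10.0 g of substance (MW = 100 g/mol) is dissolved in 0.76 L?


C = (mass / MW) / volume
C = (10.0 / 100) / 0.76
C = 0.1316 M

0.1316 M


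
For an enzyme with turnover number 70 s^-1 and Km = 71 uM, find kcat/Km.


Catalytic efficiency = kcat / Km
= 70 / 71
= 0.9859 uM^-1*s^-1

0.9859 uM^-1*s^-1


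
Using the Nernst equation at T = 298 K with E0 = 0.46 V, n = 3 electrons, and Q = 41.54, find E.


E = E0 - (RT/nF) * ln(Q)
E = 0.46 - (8.314 * 298 / (3 * 96485)) * ln(41.54)
E = 0.4281 V

0.4281 V


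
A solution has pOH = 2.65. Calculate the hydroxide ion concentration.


[OH-] = 10^(-pOH)
[OH-] = 10^(-2.65)
[OH-] = 0.0022 M

0.0022 M


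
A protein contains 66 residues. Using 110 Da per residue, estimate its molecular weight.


MW = n_residues * 110 Da
MW = 66 * 110
MW = 7260 Da

7260 Da


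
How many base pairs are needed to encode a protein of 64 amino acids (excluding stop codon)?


Each amino acid = 1 codon = 3 bp
bp = 64 * 3 = 192 bp

192 bp


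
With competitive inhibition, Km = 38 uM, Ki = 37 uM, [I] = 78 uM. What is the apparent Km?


Km_app = Km * (1 + [I]/Ki)
Km_app = 38 * (1 + 78/37)
Km_app = 118.1081 uM

118.1081 uM


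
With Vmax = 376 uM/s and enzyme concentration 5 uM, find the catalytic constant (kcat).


kcat = Vmax / [E]t
kcat = 376 / 5
kcat = 75.2 s^-1

75.2 s^-1


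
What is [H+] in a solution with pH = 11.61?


[H+] = 10^(-pH)
[H+] = 10^(-11.61)
[H+] = 2.455e-12 M

2.455e-12 M


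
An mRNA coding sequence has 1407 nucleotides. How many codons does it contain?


codons = nucleotides / 3
codons = 1407 / 3 = 469

469


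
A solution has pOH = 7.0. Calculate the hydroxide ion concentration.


[OH-] = 10^(-pOH)
[OH-] = 10^(-7.0)
[OH-] = 1.000e-07 M

1.000e-07 M


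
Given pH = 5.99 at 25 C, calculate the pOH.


pOH = 14 - pH
pOH = 14 - 5.99
pOH = 8.01

8.01


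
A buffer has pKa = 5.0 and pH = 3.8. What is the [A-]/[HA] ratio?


[A-]/[HA] = 10^(pH - pKa)
= 10^(3.8 - 5.0)
= 0.0631

0.0631


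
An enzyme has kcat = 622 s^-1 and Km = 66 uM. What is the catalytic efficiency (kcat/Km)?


Catalytic efficiency = kcat / Km
= 622 / 66
= 9.4242 uM^-1*s^-1

9.4242 uM^-1*s^-1


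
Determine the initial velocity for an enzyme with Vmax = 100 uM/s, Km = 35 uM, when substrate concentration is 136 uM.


v = Vmax * [S] / (Km + [S])
v = 100 * 136 / (35 + 136)
v = 79.5322 uM/s

79.5322 uM/s


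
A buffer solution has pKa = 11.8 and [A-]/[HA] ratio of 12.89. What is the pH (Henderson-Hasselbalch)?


pH = pKa + log10([A-]/[HA])
pH = 11.8 + log10(12.89)
pH = 12.9103

12.9103


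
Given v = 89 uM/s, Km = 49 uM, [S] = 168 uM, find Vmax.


Vmax = v * (Km + [S]) / [S]
Vmax = 89 * (49 + 168) / 168
Vmax = 114.9583 uM/s

114.9583 uM/s


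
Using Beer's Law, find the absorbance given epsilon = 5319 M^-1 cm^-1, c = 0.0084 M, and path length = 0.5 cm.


A = epsilon * c * l
A = 5319 * 0.0084 * 0.5
A = 22.3398

22.3398


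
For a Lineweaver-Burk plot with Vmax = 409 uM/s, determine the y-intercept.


y-intercept = 1/Vmax
= 1/409
= 0.0024 s/uM

0.0024 s/uM


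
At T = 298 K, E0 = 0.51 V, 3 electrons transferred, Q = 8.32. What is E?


E = E0 - (RT/nF) * ln(Q)
E = 0.51 - (8.314 * 298 / (3 * 96485)) * ln(8.32)
E = 0.4919 V

0.4919 V


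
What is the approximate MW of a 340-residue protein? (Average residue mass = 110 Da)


MW = n_residues * 110 Da
MW = 340 * 110
MW = 37400 Da

37400 Da


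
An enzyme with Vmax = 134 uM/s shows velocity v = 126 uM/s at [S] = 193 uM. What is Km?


Km = [S] * (Vmax - v) / v
Km = 193 * (134 - 126) / 126
Km = 12.254 uM

12.254 uM


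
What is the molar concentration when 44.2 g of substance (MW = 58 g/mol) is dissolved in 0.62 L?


C = (mass / MW) / volume
C = (44.2 / 58) / 0.62
C = 1.2291 M

1.2291 M


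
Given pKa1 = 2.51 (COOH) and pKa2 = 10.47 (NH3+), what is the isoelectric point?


pI = (pKa1 + pKa2) / 2
pI = (2.51 + 10.47) / 2
pI = 6.49

6.49


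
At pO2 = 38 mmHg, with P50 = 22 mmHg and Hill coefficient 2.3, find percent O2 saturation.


Y = pO2^n / (P50^n + pO2^n)
Y = 38^2.3 / (22^2.3 + 38^2.3)
Y = 77.85%

77.85%


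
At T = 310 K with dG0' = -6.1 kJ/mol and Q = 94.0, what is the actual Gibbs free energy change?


dG = dG0' + RT * ln(Q) / 1000
dG = -6.1 + 8.314 * 310 * ln(94.0) / 1000
dG = 5.6096 kJ/mol

5.6096 kJ/mol


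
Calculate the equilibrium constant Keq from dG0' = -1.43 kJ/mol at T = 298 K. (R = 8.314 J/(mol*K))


Keq = exp(-dG0 * 1000 / (R * T))
Keq = exp(-(-1.43) * 1000 / (8.314 * 298))
Keq = 1.781

1.781


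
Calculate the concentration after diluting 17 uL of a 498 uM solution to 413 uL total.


C2 = C1 * V1 / V2
C2 = 498 * 17 / 413
C2 = 20.4988 uM

20.4988 uM


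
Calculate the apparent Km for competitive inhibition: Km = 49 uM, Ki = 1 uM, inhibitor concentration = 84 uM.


Km_app = Km * (1 + [I]/Ki)
Km_app = 49 * (1 + 84/1)
Km_app = 4165.0 uM

4165.0 uM


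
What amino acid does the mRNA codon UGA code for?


Standard genetic code lookup.
Codon UGA -> Stop

Stop


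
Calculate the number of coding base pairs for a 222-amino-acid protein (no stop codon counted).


Each amino acid = 1 codon = 3 bp
bp = 222 * 3 = 666 bp

666 bp


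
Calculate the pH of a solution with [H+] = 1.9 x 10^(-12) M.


pH = -log10([H+])
pH = -log10(1.9 x 10^(-12))
pH = 11.7212

11.7212


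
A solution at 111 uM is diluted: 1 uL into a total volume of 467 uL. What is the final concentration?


C2 = C1 * V1 / V2
C2 = 111 * 1 / 467
C2 = 0.2377 uM

0.2377 uM


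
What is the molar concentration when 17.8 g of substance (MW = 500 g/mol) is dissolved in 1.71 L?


C = (mass / MW) / volume
C = (17.8 / 500) / 1.71
C = 0.0208 M

0.0208 M


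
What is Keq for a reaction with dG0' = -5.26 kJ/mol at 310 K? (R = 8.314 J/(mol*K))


Keq = exp(-dG0 * 1000 / (R * T))
Keq = exp(-(-5.26) * 1000 / (8.314 * 310))
Keq = 7.6973

7.6973


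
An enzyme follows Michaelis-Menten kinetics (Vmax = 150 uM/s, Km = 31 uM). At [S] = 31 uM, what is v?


v = Vmax * [S] / (Km + [S])
v = 150 * 31 / (31 + 31)
v = 75.0 uM/s

75.0 uM/s


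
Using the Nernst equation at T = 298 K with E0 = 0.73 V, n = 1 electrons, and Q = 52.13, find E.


E = E0 - (RT/nF) * ln(Q)
E = 0.73 - (8.314 * 298 / (1 * 96485)) * ln(52.13)
E = 0.6285 V

0.6285 V


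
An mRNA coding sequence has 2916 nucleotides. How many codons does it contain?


codons = nucleotides / 3
codons = 2916 / 3 = 972

972


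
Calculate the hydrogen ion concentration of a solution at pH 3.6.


[H+] = 10^(-pH)
[H+] = 10^(-3.6)
[H+] = 2.512e-04 M

2.512e-04 M


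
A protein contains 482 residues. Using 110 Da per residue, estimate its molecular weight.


MW = n_residues * 110 Da
MW = 482 * 110
MW = 53020 Da

53020 Da


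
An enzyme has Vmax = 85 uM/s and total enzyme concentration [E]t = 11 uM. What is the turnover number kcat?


kcat = Vmax / [E]t
kcat = 85 / 11
kcat = 7.7273 s^-1

7.7273 s^-1


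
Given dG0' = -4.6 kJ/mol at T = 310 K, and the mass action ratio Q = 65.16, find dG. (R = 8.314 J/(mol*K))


dG = dG0' + RT * ln(Q) / 1000
dG = -4.6 + 8.314 * 310 * ln(65.16) / 1000
dG = 6.1652 kJ/mol

6.1652 kJ/mol


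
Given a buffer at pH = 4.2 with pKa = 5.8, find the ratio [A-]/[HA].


[A-]/[HA] = 10^(pH - pKa)
= 10^(4.2 - 5.8)
= 0.0251

0.0251


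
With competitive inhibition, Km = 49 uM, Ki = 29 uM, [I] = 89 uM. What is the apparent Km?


Km_app = Km * (1 + [I]/Ki)
Km_app = 49 * (1 + 89/29)
Km_app = 199.3793 uM

199.3793 uM


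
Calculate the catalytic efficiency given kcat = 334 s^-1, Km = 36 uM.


Catalytic efficiency = kcat / Km
= 334 / 36
= 9.2778 uM^-1*s^-1

9.2778 uM^-1*s^-1


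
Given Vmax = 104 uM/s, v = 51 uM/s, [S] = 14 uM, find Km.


Km = [S] * (Vmax - v) / v
Km = 14 * (104 - 51) / 51
Km = 14.549 uM

14.549 uM


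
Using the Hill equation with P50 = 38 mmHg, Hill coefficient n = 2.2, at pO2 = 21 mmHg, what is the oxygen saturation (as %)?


Y = pO2^n / (P50^n + pO2^n)
Y = 21^2.2 / (38^2.2 + 21^2.2)
Y = 21.34%

21.34%


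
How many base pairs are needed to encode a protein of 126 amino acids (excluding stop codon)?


Each amino acid = 1 codon = 3 bp
bp = 126 * 3 = 378 bp

378 bp


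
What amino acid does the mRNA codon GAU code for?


Standard genetic code lookup.
Codon GAU -> Asp

Asp


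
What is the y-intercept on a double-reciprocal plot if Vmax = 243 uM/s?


y-intercept = 1/Vmax
= 1/243
= 0.0041 s/uM

0.0041 s/uM


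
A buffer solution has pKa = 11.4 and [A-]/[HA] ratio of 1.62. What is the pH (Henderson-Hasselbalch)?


pH = pKa + log10([A-]/[HA])
pH = 11.4 + log10(1.62)
pH = 11.6095

11.6095


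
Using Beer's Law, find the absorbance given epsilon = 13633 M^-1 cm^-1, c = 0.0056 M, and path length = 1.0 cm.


A = epsilon * c * l
A = 13633 * 0.0056 * 1.0
A = 76.3448

76.3448


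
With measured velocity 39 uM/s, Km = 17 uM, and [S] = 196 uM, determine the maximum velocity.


Vmax = v * (Km + [S]) / [S]
Vmax = 39 * (17 + 196) / 196
Vmax = 42.3827 uM/s

42.3827 uM/s


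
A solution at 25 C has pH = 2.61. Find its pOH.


pOH = 14 - pH
pOH = 14 - 2.61
pOH = 11.39

11.39


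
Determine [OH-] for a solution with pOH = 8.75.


[OH-] = 10^(-pOH)
[OH-] = 10^(-8.75)
[OH-] = 1.778e-09 M

1.778e-09 M


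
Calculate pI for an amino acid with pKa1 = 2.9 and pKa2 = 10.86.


pI = (pKa1 + pKa2) / 2
pI = (2.9 + 10.86) / 2
pI = 6.88

6.88


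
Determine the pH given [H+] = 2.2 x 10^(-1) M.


pH = -log10([H+])
pH = -log10(2.2 x 10^(-1))
pH = 0.6576

0.6576


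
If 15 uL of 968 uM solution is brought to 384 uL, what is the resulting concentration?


C2 = C1 * V1 / V2
C2 = 968 * 15 / 384
C2 = 37.8125 uM

37.8125 uM


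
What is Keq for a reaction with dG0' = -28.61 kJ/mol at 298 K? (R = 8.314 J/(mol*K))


Keq = exp(-dG0 * 1000 / (R * T))
Keq = exp(-(-28.61) * 1000 / (8.314 * 298))
Keq = 103527.8349

103527.8349


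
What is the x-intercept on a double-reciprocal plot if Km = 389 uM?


x-intercept = -1/Km
= -1/389
= -0.0026 1/uM

-0.0026 1/uM


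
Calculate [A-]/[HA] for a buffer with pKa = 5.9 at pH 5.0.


[A-]/[HA] = 10^(pH - pKa)
= 10^(5.0 - 5.9)
= 0.1259

0.1259


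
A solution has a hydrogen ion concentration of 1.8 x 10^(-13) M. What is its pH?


pH = -log10([H+])
pH = -log10(1.8 x 10^(-13))
pH = 12.7447

12.7447


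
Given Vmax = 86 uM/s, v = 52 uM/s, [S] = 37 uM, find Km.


Km = [S] * (Vmax - v) / v
Km = 37 * (86 - 52) / 52
Km = 24.1923 uM

24.1923 uM


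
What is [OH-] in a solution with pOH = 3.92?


[OH-] = 10^(-pOH)
[OH-] = 10^(-3.92)
[OH-] = 1.202e-04 M

1.202e-04 M


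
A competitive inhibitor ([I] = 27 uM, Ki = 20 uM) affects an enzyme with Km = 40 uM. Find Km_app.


Km_app = Km * (1 + [I]/Ki)
Km_app = 40 * (1 + 27/20)
Km_app = 94.0 uM

94.0 uM


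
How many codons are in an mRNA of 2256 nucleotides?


codons = nucleotides / 3
codons = 2256 / 3 = 752

752


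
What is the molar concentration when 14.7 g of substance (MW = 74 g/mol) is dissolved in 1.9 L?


C = (mass / MW) / volume
C = (14.7 / 74) / 1.9
C = 0.1046 M

0.1046 M


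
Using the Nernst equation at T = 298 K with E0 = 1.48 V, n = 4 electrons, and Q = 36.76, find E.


E = E0 - (RT/nF) * ln(Q)
E = 1.48 - (8.314 * 298 / (4 * 96485)) * ln(36.76)
E = 1.4569 V

1.4569 V


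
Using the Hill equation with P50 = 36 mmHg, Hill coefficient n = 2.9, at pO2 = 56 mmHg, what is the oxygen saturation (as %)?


Y = pO2^n / (P50^n + pO2^n)
Y = 56^2.9 / (36^2.9 + 56^2.9)
Y = 78.27%

78.27%


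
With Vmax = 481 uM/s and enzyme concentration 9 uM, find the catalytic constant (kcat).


kcat = Vmax / [E]t
kcat = 481 / 9
kcat = 53.4444 s^-1

53.4444 s^-1


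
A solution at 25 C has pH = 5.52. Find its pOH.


pOH = 14 - pH
pOH = 14 - 5.52
pOH = 8.48

8.48


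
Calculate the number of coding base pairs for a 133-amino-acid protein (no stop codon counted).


Each amino acid = 1 codon = 3 bp
bp = 133 * 3 = 399 bp

399 bp


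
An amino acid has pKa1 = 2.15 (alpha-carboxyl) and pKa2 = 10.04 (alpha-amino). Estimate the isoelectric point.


pI = (pKa1 + pKa2) / 2
pI = (2.15 + 10.04) / 2
pI = 6.095

6.095


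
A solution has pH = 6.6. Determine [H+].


[H+] = 10^(-pH)
[H+] = 10^(-6.6)
[H+] = 2.512e-07 M

2.512e-07 M


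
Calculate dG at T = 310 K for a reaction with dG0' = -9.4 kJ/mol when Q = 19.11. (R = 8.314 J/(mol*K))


dG = dG0' + RT * ln(Q) / 1000
dG = -9.4 + 8.314 * 310 * ln(19.11) / 1000
dG = -1.7963 kJ/mol

-1.7963 kJ/mol


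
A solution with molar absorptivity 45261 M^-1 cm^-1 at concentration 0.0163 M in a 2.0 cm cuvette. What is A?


A = epsilon * c * l
A = 45261 * 0.0163 * 2.0
A = 1475.5086

1475.5086


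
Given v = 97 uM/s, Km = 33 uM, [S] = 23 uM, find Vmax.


Vmax = v * (Km + [S]) / [S]
Vmax = 97 * (33 + 23) / 23
Vmax = 236.1739 uM/s

236.1739 uM/s


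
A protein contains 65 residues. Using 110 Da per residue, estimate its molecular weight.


MW = n_residues * 110 Da
MW = 65 * 110
MW = 7150 Da

7150 Da


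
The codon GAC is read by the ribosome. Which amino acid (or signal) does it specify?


Standard genetic code lookup.
Codon GAC -> Asp

Asp


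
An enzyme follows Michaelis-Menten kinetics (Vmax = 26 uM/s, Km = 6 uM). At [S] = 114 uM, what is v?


v = Vmax * [S] / (Km + [S])
v = 26 * 114 / (6 + 114)
v = 24.7 uM/s

24.7 uM/s


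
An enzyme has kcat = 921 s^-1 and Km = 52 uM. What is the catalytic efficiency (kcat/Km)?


Catalytic efficiency = kcat / Km
= 921 / 52
= 17.7115 uM^-1*s^-1

17.7115 uM^-1*s^-1


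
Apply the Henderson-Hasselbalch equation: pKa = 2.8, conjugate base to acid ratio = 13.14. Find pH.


pH = pKa + log10([A-]/[HA])
pH = 2.8 + log10(13.14)
pH = 3.9186

3.9186


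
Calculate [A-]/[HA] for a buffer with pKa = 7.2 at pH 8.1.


[A-]/[HA] = 10^(pH - pKa)
= 10^(8.1 - 7.2)
= 7.9433

7.9433


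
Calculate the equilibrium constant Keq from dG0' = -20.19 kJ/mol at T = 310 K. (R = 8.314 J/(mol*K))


Keq = exp(-dG0 * 1000 / (R * T))
Keq = exp(-(-20.19) * 1000 / (8.314 * 310))
Keq = 2524.1457

2524.1457


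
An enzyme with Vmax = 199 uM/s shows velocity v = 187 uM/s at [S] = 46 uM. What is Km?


Km = [S] * (Vmax - v) / v
Km = 46 * (199 - 187) / 187
Km = 2.9519 uM

2.9519 uM


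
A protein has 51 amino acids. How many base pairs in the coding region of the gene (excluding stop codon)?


Each amino acid = 1 codon = 3 bp
bp = 51 * 3 = 153 bp

153 bp


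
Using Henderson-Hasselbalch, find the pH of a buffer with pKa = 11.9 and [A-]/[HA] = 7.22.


pH = pKa + log10([A-]/[HA])
pH = 11.9 + log10(7.22)
pH = 12.7585

12.7585


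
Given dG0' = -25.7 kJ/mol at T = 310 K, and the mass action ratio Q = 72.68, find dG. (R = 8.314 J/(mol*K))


dG = dG0' + RT * ln(Q) / 1000
dG = -25.7 + 8.314 * 310 * ln(72.68) / 1000
dG = -14.6534 kJ/mol

-14.6534 kJ/mol


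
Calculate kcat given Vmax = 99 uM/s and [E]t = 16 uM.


kcat = Vmax / [E]t
kcat = 99 / 16
kcat = 6.1875 s^-1

6.1875 s^-1


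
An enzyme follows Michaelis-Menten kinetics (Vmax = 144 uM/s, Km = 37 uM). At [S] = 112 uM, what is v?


v = Vmax * [S] / (Km + [S])
v = 144 * 112 / (37 + 112)
v = 108.2416 uM/s

108.2416 uM/s


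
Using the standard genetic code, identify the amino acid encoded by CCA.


Standard genetic code lookup.
Codon CCA -> Pro

Pro


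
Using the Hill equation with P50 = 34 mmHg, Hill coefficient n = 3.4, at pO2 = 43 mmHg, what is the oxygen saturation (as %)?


Y = pO2^n / (P50^n + pO2^n)
Y = 43^3.4 / (34^3.4 + 43^3.4)
Y = 68.96%

68.96%


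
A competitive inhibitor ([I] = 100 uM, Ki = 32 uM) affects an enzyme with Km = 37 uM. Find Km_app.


Km_app = Km * (1 + [I]/Ki)
Km_app = 37 * (1 + 100/32)
Km_app = 152.625 uM

152.625 uM


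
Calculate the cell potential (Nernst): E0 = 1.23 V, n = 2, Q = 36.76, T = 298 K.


E = E0 - (RT/nF) * ln(Q)
E = 1.23 - (8.314 * 298 / (2 * 96485)) * ln(36.76)
E = 1.1837 V

1.1837 V


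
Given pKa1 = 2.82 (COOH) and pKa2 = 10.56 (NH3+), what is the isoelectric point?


pI = (pKa1 + pKa2) / 2
pI = (2.82 + 10.56) / 2
pI = 6.69

6.69


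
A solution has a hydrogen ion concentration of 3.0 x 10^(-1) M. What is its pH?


pH = -log10([H+])
pH = -log10(3.0 x 10^(-1))
pH = 0.5229

0.5229


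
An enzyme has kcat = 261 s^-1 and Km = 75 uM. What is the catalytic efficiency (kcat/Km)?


Catalytic efficiency = kcat / Km
= 261 / 75
= 3.48 uM^-1*s^-1

3.48 uM^-1*s^-1


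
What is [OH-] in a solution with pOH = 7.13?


[OH-] = 10^(-pOH)
[OH-] = 10^(-7.13)
[OH-] = 7.413e-08 M

7.413e-08 M


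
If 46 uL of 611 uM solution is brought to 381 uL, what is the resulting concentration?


C2 = C1 * V1 / V2
C2 = 611 * 46 / 381
C2 = 73.769 uM

73.769 uM


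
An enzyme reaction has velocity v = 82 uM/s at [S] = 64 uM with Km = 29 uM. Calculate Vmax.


Vmax = v * (Km + [S]) / [S]
Vmax = 82 * (29 + 64) / 64
Vmax = 119.1562 uM/s

119.1562 uM/s


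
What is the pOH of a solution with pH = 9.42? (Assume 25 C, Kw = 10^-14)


pOH = 14 - pH
pOH = 14 - 9.42
pOH = 4.58

4.58


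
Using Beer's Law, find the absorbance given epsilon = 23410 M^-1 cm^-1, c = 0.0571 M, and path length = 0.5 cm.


A = epsilon * c * l
A = 23410 * 0.0571 * 0.5
A = 668.3555

668.3555


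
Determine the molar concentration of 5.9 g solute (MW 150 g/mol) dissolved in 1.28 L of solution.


C = (mass / MW) / volume
C = (5.9 / 150) / 1.28
C = 0.0307 M

0.0307 M


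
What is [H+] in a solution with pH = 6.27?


[H+] = 10^(-pH)
[H+] = 10^(-6.27)
[H+] = 5.370e-07 M

5.370e-07 M


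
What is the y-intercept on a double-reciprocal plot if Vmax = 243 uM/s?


y-intercept = 1/Vmax
= 1/243
= 0.0041 s/uM

0.0041 s/uM


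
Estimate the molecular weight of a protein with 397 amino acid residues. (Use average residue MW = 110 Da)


MW = n_residues * 110 Da
MW = 397 * 110
MW = 43670 Da

43670 Da


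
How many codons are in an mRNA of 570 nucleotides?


codons = nucleotides / 3
codons = 570 / 3 = 190

190


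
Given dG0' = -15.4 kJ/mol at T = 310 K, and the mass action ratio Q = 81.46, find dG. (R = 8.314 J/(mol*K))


dG = dG0' + RT * ln(Q) / 1000
dG = -15.4 + 8.314 * 310 * ln(81.46) / 1000
dG = -4.0594 kJ/mol

-4.0594 kJ/mol


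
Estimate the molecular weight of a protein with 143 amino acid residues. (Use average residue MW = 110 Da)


MW = n_residues * 110 Da
MW = 143 * 110
MW = 15730 Da

15730 Da


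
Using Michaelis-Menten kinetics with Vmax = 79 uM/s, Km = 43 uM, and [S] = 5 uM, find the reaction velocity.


v = Vmax * [S] / (Km + [S])
v = 79 * 5 / (43 + 5)
v = 8.2292 uM/s

8.2292 uM/s


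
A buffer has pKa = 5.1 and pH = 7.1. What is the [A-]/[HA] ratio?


[A-]/[HA] = 10^(pH - pKa)
= 10^(7.1 - 5.1)
= 100.0

100.0


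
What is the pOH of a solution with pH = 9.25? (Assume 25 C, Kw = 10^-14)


pOH = 14 - pH
pOH = 14 - 9.25
pOH = 4.75

4.75


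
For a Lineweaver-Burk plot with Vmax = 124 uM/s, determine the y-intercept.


y-intercept = 1/Vmax
= 1/124
= 0.0081 s/uM

0.0081 s/uM


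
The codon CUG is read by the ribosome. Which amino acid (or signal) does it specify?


Standard genetic code lookup.
Codon CUG -> Leu

Leu


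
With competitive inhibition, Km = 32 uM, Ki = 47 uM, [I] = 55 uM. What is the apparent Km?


Km_app = Km * (1 + [I]/Ki)
Km_app = 32 * (1 + 55/47)
Km_app = 69.4468 uM

69.4468 uM


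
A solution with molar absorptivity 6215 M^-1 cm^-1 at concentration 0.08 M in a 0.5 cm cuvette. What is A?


A = epsilon * c * l
A = 6215 * 0.08 * 0.5
A = 248.6

248.6


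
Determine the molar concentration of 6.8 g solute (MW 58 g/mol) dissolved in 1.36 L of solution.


C = (mass / MW) / volume
C = (6.8 / 58) / 1.36
C = 0.0862 M

0.0862 M


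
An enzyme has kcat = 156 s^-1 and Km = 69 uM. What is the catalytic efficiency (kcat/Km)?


Catalytic efficiency = kcat / Km
= 156 / 69
= 2.2609 uM^-1*s^-1

2.2609 uM^-1*s^-1


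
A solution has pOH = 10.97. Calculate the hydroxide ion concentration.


[OH-] = 10^(-pOH)
[OH-] = 10^(-10.97)
[OH-] = 1.072e-11 M

1.072e-11 M


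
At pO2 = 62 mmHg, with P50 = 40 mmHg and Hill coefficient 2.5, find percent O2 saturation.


Y = pO2^n / (P50^n + pO2^n)
Y = 62^2.5 / (40^2.5 + 62^2.5)
Y = 74.94%

74.94%


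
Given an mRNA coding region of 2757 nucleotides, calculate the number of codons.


codons = nucleotides / 3
codons = 2757 / 3 = 919

919


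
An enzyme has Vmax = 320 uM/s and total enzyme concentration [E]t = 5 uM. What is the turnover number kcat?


kcat = Vmax / [E]t
kcat = 320 / 5
kcat = 64.0 s^-1

64.0 s^-1


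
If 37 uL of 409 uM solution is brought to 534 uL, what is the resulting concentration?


C2 = C1 * V1 / V2
C2 = 409 * 37 / 534
C2 = 28.339 uM

28.339 uM


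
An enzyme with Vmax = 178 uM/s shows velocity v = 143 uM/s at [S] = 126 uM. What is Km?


Km = [S] * (Vmax - v) / v
Km = 126 * (178 - 143) / 143
Km = 30.8392 uM

30.8392 uM


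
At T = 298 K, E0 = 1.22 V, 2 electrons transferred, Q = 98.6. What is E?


E = E0 - (RT/nF) * ln(Q)
E = 1.22 - (8.314 * 298 / (2 * 96485)) * ln(98.6)
E = 1.1611 V

1.1611 V


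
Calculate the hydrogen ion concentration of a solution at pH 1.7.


[H+] = 10^(-pH)
[H+] = 10^(-1.7)
[H+] = 0.02 M

0.02 M


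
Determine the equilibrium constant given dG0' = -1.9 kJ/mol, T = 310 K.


Keq = exp(-dG0 * 1000 / (R * T))
Keq = exp(-(-1.9) * 1000 / (8.314 * 310))
Keq = 2.0901

2.0901


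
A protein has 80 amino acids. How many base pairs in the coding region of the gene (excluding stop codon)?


Each amino acid = 1 codon = 3 bp
bp = 80 * 3 = 240 bp

240 bp


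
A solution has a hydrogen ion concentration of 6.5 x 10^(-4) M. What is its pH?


pH = -log10([H+])
pH = -log10(6.5 x 10^(-4))
pH = 3.1871

3.1871


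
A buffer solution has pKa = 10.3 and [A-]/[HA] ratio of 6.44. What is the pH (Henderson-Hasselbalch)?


pH = pKa + log10([A-]/[HA])
pH = 10.3 + log10(6.44)
pH = 11.1089

11.1089


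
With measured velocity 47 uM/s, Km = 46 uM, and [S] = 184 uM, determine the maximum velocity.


Vmax = v * (Km + [S]) / [S]
Vmax = 47 * (46 + 184) / 184
Vmax = 58.75 uM/s

58.75 uM/s


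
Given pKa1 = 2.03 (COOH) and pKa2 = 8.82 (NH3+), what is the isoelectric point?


pI = (pKa1 + pKa2) / 2
pI = (2.03 + 8.82) / 2
pI = 5.425

5.425


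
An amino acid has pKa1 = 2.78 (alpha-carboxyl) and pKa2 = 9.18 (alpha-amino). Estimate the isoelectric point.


pI = (pKa1 + pKa2) / 2
pI = (2.78 + 9.18) / 2
pI = 5.98

5.98


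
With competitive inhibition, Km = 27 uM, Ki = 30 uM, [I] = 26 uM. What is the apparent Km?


Km_app = Km * (1 + [I]/Ki)
Km_app = 27 * (1 + 26/30)
Km_app = 50.4 uM

50.4 uM


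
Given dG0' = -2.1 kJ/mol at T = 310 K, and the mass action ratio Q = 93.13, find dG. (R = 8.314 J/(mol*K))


dG = dG0' + RT * ln(Q) / 1000
dG = -2.1 + 8.314 * 310 * ln(93.13) / 1000
dG = 9.5857 kJ/mol

9.5857 kJ/mol
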